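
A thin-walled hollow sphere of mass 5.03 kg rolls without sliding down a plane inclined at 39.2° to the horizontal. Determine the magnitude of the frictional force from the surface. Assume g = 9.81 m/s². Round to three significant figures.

Here I = (2/3)MR², so the shape factor k = I/(MR²) = 2/3.
Translational: Mg sinθ − f = Ma. Rotational about the CM: fR = Iα = kMRa, so f = kMa.
Combining, a = g sinθ/(1+k) and f = kMa = kMg sinθ/(1+k).
f = (2/3) × 5.03 × 9.81 × sin39.2° / 1.667 ≈ 12.5 N.

f ≈ 12.5 N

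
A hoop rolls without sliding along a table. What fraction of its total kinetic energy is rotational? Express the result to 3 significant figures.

Here I = MR², so the shape factor k = I/(MR²) = 1.
Since ω = v/R, the translational part is ½Mv² and the rotational part is ½I(v/R)² = ½kMv²; the total is ½(1+k)Mv².
The rotational fraction is therefore k/(1+k) = 1/2 ≈ 0.500.

fraction ≈ 0.500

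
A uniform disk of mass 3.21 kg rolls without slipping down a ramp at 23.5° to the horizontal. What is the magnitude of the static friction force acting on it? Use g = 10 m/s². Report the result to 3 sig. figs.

f ≈ 4.27 N

Here I = (1/2)MR², so the shape factor k = I/(MR²) = 0.5.
Along the incline Mg sinθ − f = Ma, and torque about the center fR = Iα = kMR²(a/R) gives f = kMa.
Combining, a = g sinθ/(1+k) and f = kMa = kMg sinθ/(1+k).
f = 0.5 × 3.21 × 10 × sin23.5° / 1.5 ≈ 4.27 N.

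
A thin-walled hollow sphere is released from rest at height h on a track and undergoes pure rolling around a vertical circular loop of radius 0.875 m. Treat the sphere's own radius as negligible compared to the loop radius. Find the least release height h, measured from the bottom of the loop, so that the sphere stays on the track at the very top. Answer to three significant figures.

With I = (2/3)MR², the ratio k = I/(MR²) is 2/3.
At the top, contact is just lost when gravity alone supplies the centripetal force: Mg = Mv_top²/r, i.e. v_top² = gr.
With ω = v/R, the kinetic energy at speed v is ½(1+k)Mv² = (5/6)Mv².
Energy conservation from release (height h) to the top (height 2r): Mgh = Mg(2r) + (5/6)M·gr.
Thus h_min = 2r + (1+k)r/2 = r(2 + 1.667/2) = 0.875 × 2.833 ≈ 2.48 m.

h_min ≈ 2.48 m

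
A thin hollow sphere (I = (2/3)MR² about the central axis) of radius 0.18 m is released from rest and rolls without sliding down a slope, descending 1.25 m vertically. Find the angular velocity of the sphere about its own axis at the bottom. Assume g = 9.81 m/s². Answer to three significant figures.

ω ≈ 21.3 rad/s

Here I = (2/3)MR², so the shape factor k = I/(MR²) = 2/3.
The rolling condition ω = v/R makes the rotational term ½I(v/R)² = ½kMv², so KE_total = ½(1+k)Mv² = (5/6)Mv².
Energy conservation Mgh = ½(1+k)Mv² gives v = √(2gh/(1+k)) = √(2 × 9.81 × 1.25 / 1.667) = 3.836 m/s.
The angular speed follows from ω = v/R = 3.836/0.18 ≈ 21.3 rad/s.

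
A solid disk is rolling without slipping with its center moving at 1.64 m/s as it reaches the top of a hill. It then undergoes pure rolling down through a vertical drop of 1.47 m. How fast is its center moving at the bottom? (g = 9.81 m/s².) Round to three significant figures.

Here I = (1/2)MR², so the shape factor k = I/(MR²) = 0.5.
Pure rolling means v = ωR; then KE = ½Mv² + ½I(v/R)² = ½(1+k)Mv² = (3/4)Mv².
Conserving energy between top and bottom: (3/4)Mv² = (3/4)Mv₀² + Mgh, hence v² = v₀² + 2gh/(1+k).
v = √(1.64² + 2×9.81×1.47/1.5) = √21.92 ≈ 4.68 m/s.

v ≈ 4.68 m/s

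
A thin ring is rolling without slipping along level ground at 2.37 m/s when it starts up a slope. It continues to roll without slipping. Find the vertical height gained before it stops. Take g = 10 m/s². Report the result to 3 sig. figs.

h ≈ 0.562 m

The moment of inertia is MR², giving k ≡ I/(MR²) = 1.
Since it rolls without slipping, ω = v/R and KE = ½Mv² + ½Iω² = ½(1+k)Mv² = Mv².
At the top the kinetic energy is zero, so Mv₀² = Mgh.
Thus h = (1+k)v₀²/(2g) = 2 × 2.37² / (2 × 10) ≈ 0.562 m.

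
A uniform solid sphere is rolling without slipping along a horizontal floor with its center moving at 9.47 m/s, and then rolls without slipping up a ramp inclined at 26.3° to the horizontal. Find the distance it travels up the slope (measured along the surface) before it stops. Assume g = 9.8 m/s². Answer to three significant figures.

d ≈ 14.5 m

With I = (2/5)MR², the ratio k = I/(MR²) is 0.4.
Rolling without slipping gives ω = v/R, so the total kinetic energy is ½Mv² + ½Iω² = ½(1+k)Mv² = (7/10)Mv².
Setting this equal to Mgh gives the vertical rise h = (1+k)v₀²/(2g) = 1.4×9.47²/(2×9.8) = 6.406 m.
The distance along the slope is d = h/sinθ = 6.406/sin26.3° ≈ 14.5 m.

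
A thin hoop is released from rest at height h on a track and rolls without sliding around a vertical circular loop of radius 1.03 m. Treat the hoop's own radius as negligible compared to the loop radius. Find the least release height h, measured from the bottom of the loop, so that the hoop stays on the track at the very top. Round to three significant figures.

Here I = MR², so the shape factor k = I/(MR²) = 1.
At the top of the loop, the minimum-contact condition is Mg = Mv_top²/r, so v_top² = gr.
With ω = v/R, the kinetic energy at speed v is ½(1+k)Mv² = Mv².
Energy conservation from release (height h) to the top (height 2r): Mgh = Mg(2r) + M·gr.
Thus h_min = 2r + (1+k)r/2 = r(2 + 2/2) = 1.03 × 3 ≈ 3.09 m.

h_min ≈ 3.09 m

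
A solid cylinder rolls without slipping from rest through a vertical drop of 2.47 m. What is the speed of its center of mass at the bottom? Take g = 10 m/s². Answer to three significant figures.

v ≈ 5.74 m/s

With I = (1/2)MR², the ratio k = I/(MR²) is 0.5.
Since it rolls without slipping, ω = v/R and KE = ½Mv² + ½Iω² = ½(1+k)Mv² = (3/4)Mv².
Setting Mgh = (3/4)Mv² gives v = √(2gh/(1+k)) = √(2·10·2.47/1.5) ≈ 5.74 m/s.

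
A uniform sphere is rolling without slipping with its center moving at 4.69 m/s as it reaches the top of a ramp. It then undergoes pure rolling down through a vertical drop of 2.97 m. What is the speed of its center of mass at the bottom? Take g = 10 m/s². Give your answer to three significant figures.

v ≈ 8.03 m/s

For this body I = (2/5)MR², i.e. k = I/(MR²) = 0.4.
Pure rolling means v = ωR; then KE = ½Mv² + ½I(v/R)² = ½(1+k)Mv² = (7/10)Mv².
Energy conservation: (7/10)Mv₀² + Mgh = (7/10)Mv², so v² = v₀² + 2gh/(1+k).
v = √(4.69² + 2×10×2.97/1.4) = √64.42 ≈ 8.03 m/s.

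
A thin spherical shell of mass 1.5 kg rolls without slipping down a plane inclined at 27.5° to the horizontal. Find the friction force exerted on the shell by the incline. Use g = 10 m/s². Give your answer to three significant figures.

f ≈ 2.77 N

For this body I = (2/3)MR², i.e. k = I/(MR²) = 2/3.
Translational: Mg sinθ − f = Ma. Rotational about the CM: fR = Iα = kMRa, so f = kMa.
Combining, a = g sinθ/(1+k) and f = kMa = kMg sinθ/(1+k).
f = (2/3) × 1.5 × 10 × sin27.5° / 1.667 ≈ 2.77 N.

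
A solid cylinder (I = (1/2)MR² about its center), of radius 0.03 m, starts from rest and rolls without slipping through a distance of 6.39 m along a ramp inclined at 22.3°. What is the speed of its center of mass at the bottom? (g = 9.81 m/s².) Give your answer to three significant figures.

v ≈ 5.63 m/s

For this body I = (1/2)MR², i.e. k = I/(MR²) = 0.5.
Since it rolls without slipping, ω = v/R and KE = ½Mv² + ½Iω² = ½(1+k)Mv² = (3/4)Mv².
The vertical drop is h = L sinθ = 6.39 × sin22.3° = 2.425 m.
Energy conservation: Mgh = (3/4)Mv², so v = √(2gh/(1+k)) = √(2 × 9.81 × 2.425 / 1.5) ≈ 5.63 m/s.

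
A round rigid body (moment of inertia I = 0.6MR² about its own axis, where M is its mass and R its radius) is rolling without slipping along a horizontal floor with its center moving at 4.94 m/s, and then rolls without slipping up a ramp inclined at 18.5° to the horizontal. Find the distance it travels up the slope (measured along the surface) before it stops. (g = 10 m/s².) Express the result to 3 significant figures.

With I = 0.6MR², the ratio k = I/(MR²) is 0.6.
Pure rolling means v = ωR; then KE = ½Mv² + ½I(v/R)² = ½(1+k)Mv² = (4/5)Mv².
Setting this equal to Mgh gives the vertical rise h = (1+k)v₀²/(2g) = 1.6×4.94²/(2×10) = 1.952 m.
The distance along the slope is d = h/sinθ = 1.952/sin18.5° ≈ 6.15 m.

d ≈ 6.15 m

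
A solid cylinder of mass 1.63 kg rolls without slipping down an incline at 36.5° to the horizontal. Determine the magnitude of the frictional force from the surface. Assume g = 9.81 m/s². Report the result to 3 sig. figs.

f ≈ 3.17 N

For this body I = (1/2)MR², i.e. k = I/(MR²) = 0.5.
Along the incline Mg sinθ − f = Ma, and torque about the center fR = Iα = kMR²(a/R) gives f = kMa.
Combining, a = g sinθ/(1+k) and f = kMa = kMg sinθ/(1+k).
f = 0.5 × 1.63 × 9.81 × sin36.5° / 1.5 ≈ 3.17 N.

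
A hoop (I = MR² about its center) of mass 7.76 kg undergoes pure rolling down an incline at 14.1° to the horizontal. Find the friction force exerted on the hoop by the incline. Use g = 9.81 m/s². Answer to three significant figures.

f ≈ 9.27 N

Here I = MR², so the shape factor k = I/(MR²) = 1.
Along the incline Mg sinθ − f = Ma, and torque about the center fR = Iα = kMR²(a/R) gives f = kMa.
Combining, a = g sinθ/(1+k) and f = kMa = kMg sinθ/(1+k).
f = 1 × 7.76 × 9.81 × sin14.1° / 2 ≈ 9.27 N.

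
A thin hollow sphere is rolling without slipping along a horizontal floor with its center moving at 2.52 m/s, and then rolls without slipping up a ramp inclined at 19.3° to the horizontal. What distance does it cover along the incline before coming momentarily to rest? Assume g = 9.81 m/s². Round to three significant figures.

d ≈ 1.63 m

For this body I = (2/3)MR², i.e. k = I/(MR²) = 2/3.
Since it rolls without slipping, ω = v/R and KE = ½Mv² + ½Iω² = ½(1+k)Mv² = (5/6)Mv².
Setting this equal to Mgh gives the vertical rise h = (1+k)v₀²/(2g) = 1.667×2.52²/(2×9.81) = 0.5394 m.
Along the incline, d = h/sinθ = 0.5394/sin19.3° ≈ 1.63 m.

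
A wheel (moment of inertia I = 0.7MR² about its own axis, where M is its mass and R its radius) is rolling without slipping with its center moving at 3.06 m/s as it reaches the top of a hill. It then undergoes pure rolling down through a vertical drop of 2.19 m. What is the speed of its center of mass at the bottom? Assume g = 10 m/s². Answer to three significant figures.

v ≈ 5.93 m/s

With I = 0.7MR², the ratio k = I/(MR²) is 0.7.
Since it rolls without slipping, ω = v/R and KE = ½Mv² + ½Iω² = ½(1+k)Mv² = (17/20)Mv².
Energy conservation: (17/20)Mv₀² + Mgh = (17/20)Mv², so v² = v₀² + 2gh/(1+k).
v = √(3.06² + 2×10×2.19/1.7) = √35.13 ≈ 5.93 m/s.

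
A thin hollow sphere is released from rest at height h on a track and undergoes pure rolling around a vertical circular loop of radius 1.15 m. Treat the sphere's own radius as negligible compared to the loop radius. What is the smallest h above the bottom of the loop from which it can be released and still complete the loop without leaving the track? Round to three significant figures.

h_min ≈ 3.26 m

With I = (2/3)MR², the ratio k = I/(MR²) is 2/3.
At the top of the loop, the minimum-contact condition is Mg = Mv_top²/r, so v_top² = gr.
With ω = v/R, the kinetic energy at speed v is ½(1+k)Mv² = (5/6)Mv².
Energy conservation from release (height h) to the top (height 2r): Mgh = Mg(2r) + (5/6)M·gr.
Thus h_min = 2r + (1+k)r/2 = r(2 + 1.667/2) = 1.15 × 2.833 ≈ 3.26 m.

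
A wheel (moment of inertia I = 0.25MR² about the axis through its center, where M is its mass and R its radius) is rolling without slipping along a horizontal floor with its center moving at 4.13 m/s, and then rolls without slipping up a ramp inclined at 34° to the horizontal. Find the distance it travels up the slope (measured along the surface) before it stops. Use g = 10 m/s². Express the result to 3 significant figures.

d ≈ 1.91 m

Here I = 0.25MR², so the shape factor k = I/(MR²) = 0.25.
Pure rolling means v = ωR; then KE = ½Mv² + ½I(v/R)² = ½(1+k)Mv² = (5/8)Mv².
Setting this equal to Mgh gives the vertical rise h = (1+k)v₀²/(2g) = 1.25×4.13²/(2×10) = 1.066 m.
Along the incline, d = h/sinθ = 1.066/sin34° ≈ 1.91 m.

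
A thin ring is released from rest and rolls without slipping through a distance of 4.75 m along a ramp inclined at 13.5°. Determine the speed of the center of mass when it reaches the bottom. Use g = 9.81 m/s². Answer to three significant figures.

The moment of inertia is MR², giving k ≡ I/(MR²) = 1.
The rolling condition ω = v/R makes the rotational term ½I(v/R)² = ½kMv², so KE_total = ½(1+k)Mv² = Mv².
The vertical drop is h = L sinθ = 4.75 × sin13.5° = 1.109 m.
Energy conservation: Mgh = Mv², so v = √(2gh/(1+k)) = √(2 × 9.81 × 1.109 / 2) ≈ 3.30 m/s.

v ≈ 3.30 m/s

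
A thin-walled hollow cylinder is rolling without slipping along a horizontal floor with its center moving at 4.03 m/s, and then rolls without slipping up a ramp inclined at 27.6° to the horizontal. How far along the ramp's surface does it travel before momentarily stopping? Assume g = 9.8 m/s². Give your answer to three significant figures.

d ≈ 3.58 m

With I = MR², the ratio k = I/(MR²) is 1.
Pure rolling means v = ωR; then KE = ½Mv² + ½I(v/R)² = ½(1+k)Mv² = Mv².
Setting this equal to Mgh gives the vertical rise h = (1+k)v₀²/(2g) = 2×4.03²/(2×9.8) = 1.657 m.
Along the incline, d = h/sinθ = 1.657/sin27.6° ≈ 3.58 m.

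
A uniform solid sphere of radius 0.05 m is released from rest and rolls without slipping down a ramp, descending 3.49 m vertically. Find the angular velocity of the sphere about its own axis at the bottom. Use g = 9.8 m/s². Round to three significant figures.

ω ≈ 140 rad/s

For this body I = (2/5)MR², i.e. k = I/(MR²) = 0.4.
Rolling without slipping gives ω = v/R, so the total kinetic energy is ½Mv² + ½Iω² = ½(1+k)Mv² = (7/10)Mv².
Energy conservation Mgh = ½(1+k)Mv² gives v = √(2gh/(1+k)) = √(2 × 9.8 × 3.49 / 1.4) = 6.99 m/s.
Then ω = v/R = 6.99 / 0.05 ≈ 140 rad/s.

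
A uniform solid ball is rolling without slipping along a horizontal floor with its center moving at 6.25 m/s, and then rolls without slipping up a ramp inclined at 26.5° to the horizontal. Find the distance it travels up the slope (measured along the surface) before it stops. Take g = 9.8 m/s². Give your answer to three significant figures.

The moment of inertia is (2/5)MR², giving k ≡ I/(MR²) = 0.4.
Rolling without slipping gives ω = v/R, so the total kinetic energy is ½Mv² + ½Iω² = ½(1+k)Mv² = (7/10)Mv².
Setting this equal to Mgh gives the vertical rise h = (1+k)v₀²/(2g) = 1.4×6.25²/(2×9.8) = 2.79 m.
Along the incline, d = h/sinθ = 2.79/sin26.5° ≈ 6.25 m.

d ≈ 6.25 m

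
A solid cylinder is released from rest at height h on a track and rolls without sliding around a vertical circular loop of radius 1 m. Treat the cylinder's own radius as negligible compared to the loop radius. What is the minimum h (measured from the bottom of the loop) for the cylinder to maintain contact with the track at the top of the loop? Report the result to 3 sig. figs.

h_min ≈ 2.75 m

Here I = (1/2)MR², so the shape factor k = I/(MR²) = 0.5.
At the top of the loop, the minimum-contact condition is Mg = Mv_top²/r, so v_top² = gr.
With ω = v/R, the kinetic energy at speed v is ½(1+k)Mv² = (3/4)Mv².
Energy conservation from release (height h) to the top (height 2r): Mgh = Mg(2r) + (3/4)M·gr.
Thus h_min = 2r + (1+k)r/2 = r(2 + 1.5/2) = 1 × 2.75 ≈ 2.75 m.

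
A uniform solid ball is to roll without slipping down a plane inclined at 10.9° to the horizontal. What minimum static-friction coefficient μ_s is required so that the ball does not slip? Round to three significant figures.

μ_min ≈ 0.0550

Here I = (2/5)MR², so the shape factor k = I/(MR²) = 0.4.
Along the incline Mg sinθ − f = Ma, and torque about the center fR = Iα = kMR²(a/R) gives f = kMa.
These give a = g sinθ/(1+k) and the required friction f = kMg sinθ/(1+k).
The normal force is N = Mg cosθ, so μ_min = f/N = k tanθ/(1+k).
μ_min = 0.4 × tan10.9° / 1.4 ≈ 0.0550.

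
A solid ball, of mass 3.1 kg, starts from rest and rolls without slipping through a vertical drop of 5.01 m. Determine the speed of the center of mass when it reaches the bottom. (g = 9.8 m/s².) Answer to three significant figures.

The moment of inertia is (2/5)MR², giving k ≡ I/(MR²) = 0.4.
The rolling condition ω = v/R makes the rotational term ½I(v/R)² = ½kMv², so KE_total = ½(1+k)Mv² = (7/10)Mv².
Setting Mgh = (7/10)Mv² gives v = √(2gh/(1+k)) = √(2·9.8·5.01/1.4) ≈ 8.37 m/s.

v ≈ 8.37 m/s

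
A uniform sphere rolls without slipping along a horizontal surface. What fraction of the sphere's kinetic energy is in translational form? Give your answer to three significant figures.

fraction ≈ 0.714

Here I = (2/5)MR², so the shape factor k = I/(MR²) = 0.4.
Since ω = v/R, the translational part is ½Mv² and the rotational part is ½I(v/R)² = ½kMv²; the total is ½(1+k)Mv².
The translational fraction is therefore 1/(1+k) = 1/1.4 ≈ 0.714.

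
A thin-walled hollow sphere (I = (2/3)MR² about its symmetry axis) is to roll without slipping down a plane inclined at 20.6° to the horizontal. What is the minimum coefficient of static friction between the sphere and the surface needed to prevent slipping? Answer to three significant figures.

With I = (2/3)MR², the ratio k = I/(MR²) is 2/3.
Along the incline Mg sinθ − f = Ma, and torque about the center fR = Iα = kMR²(a/R) gives f = kMa.
These give a = g sinθ/(1+k) and the required friction f = kMg sinθ/(1+k).
The normal force is N = Mg cosθ, so μ_min = f/N = k tanθ/(1+k).
μ_min = (2/3) × tan20.6° / 1.667 ≈ 0.150.

μ_min ≈ 0.150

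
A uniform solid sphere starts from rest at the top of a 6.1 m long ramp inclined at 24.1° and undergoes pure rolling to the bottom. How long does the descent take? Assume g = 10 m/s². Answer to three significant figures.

For this body I = (2/5)MR², i.e. k = I/(MR²) = 0.4.
Translational: Mg sinθ − f = Ma. Rotational about the CM: fR = Iα = kMRa, so f = kMa.
Hence a = g sinθ/(1+k) = 10×sin24.1°/1.4 = 2.917 m/s².
Starting from rest, L = ½at², so t = √(2L/a) = √(2×6.1/2.917) ≈ 2.05 s.

t ≈ 2.05 s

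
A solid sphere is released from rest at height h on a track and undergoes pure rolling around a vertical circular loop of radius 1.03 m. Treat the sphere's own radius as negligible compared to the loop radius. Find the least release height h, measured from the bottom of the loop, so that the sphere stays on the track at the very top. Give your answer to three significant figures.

h_min ≈ 2.78 m

The moment of inertia is (2/5)MR², giving k ≡ I/(MR²) = 0.4.
At the top of the loop, the minimum-contact condition is Mg = Mv_top²/r, so v_top² = gr.
With ω = v/R, the kinetic energy at speed v is ½(1+k)Mv² = (7/10)Mv².
Energy conservation from release (height h) to the top (height 2r): Mgh = Mg(2r) + (7/10)M·gr.
Thus h_min = 2r + (1+k)r/2 = r(2 + 1.4/2) = 1.03 × 2.7 ≈ 2.78 m.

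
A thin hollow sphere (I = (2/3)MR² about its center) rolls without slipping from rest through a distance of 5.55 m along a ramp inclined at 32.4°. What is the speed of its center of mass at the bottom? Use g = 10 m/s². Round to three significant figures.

With I = (2/3)MR², the ratio k = I/(MR²) is 2/3.
The rolling condition ω = v/R makes the rotational term ½I(v/R)² = ½kMv², so KE_total = ½(1+k)Mv² = (5/6)Mv².
The vertical drop is h = L sinθ = 5.55 × sin32.4° = 2.974 m.
Energy conservation: Mgh = (5/6)Mv², so v = √(2gh/(1+k)) = √(2 × 10 × 2.974 / 1.667) ≈ 5.97 m/s.

v ≈ 5.97 m/s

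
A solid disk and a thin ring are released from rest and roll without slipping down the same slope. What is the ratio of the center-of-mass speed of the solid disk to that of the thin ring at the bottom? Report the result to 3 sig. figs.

Each satisfies Mgh = ½(1+k)Mv² with k = I/(MR²), so v ∝ 1/√(1+k).
For the solid disk k = 0.5; for the thin ring k = 1.
v₁/v₂ = √((1+k₂)/(1+k₁)) = √(2/1.5) ≈ 1.15.

v_ratio ≈ 1.15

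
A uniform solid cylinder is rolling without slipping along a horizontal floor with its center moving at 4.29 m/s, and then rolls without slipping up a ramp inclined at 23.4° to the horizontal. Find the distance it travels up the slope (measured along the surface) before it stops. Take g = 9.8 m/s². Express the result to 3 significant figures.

For this body I = (1/2)MR², i.e. k = I/(MR²) = 0.5.
Since it rolls without slipping, ω = v/R and KE = ½Mv² + ½Iω² = ½(1+k)Mv² = (3/4)Mv².
Setting this equal to Mgh gives the vertical rise h = (1+k)v₀²/(2g) = 1.5×4.29²/(2×9.8) = 1.408 m.
The distance along the slope is d = h/sinθ = 1.408/sin23.4° ≈ 3.55 m.

d ≈ 3.55 m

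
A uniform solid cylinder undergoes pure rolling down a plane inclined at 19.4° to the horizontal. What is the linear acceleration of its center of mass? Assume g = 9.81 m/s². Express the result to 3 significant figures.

With I = (1/2)MR², the ratio k = I/(MR²) is 0.5.
Translational: Mg sinθ − f = Ma. Rotational about the CM: fR = Iα = kMRa, so f = kMa.
Eliminating f: Mg sinθ = (1+k)Ma, so a = g sinθ/(1+k) = 9.81 × sin19.4° / 1.5 ≈ 2.17 m/s².

a ≈ 2.17 m/s²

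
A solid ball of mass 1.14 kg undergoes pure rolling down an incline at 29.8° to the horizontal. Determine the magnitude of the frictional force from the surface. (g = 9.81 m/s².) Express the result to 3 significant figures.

f ≈ 1.59 N

Here I = (2/5)MR², so the shape factor k = I/(MR²) = 0.4.
Along the incline Mg sinθ − f = Ma, and torque about the center fR = Iα = kMR²(a/R) gives f = kMa.
Combining, a = g sinθ/(1+k) and f = kMa = kMg sinθ/(1+k).
f = 0.4 × 1.14 × 9.81 × sin29.8° / 1.4 ≈ 1.59 N.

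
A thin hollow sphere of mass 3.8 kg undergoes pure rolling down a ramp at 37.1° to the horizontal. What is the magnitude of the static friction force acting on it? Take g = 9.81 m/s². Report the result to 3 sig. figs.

With I = (2/3)MR², the ratio k = I/(MR²) is 2/3.
Newton's second law down the slope: Mg sinθ − f = Ma. The torque equation fR = Iα (with α = a/R) gives f = kMa.
Combining, a = g sinθ/(1+k) and f = kMa = kMg sinθ/(1+k).
f = (2/3) × 3.8 × 9.81 × sin37.1° / 1.667 ≈ 8.99 N.

f ≈ 8.99 N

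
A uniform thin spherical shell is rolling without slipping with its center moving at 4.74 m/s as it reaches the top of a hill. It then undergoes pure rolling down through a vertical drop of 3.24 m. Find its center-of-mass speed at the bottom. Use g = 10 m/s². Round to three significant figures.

Here I = (2/3)MR², so the shape factor k = I/(MR²) = 2/3.
The rolling condition ω = v/R makes the rotational term ½I(v/R)² = ½kMv², so KE_total = ½(1+k)Mv² = (5/6)Mv².
Conserving energy between top and bottom: (5/6)Mv² = (5/6)Mv₀² + Mgh, hence v² = v₀² + 2gh/(1+k).
v = √(4.74² + 2×10×3.24/1.667) = √61.35 ≈ 7.83 m/s.

v ≈ 7.83 m/s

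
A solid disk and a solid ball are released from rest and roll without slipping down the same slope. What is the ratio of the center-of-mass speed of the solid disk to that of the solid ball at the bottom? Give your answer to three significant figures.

Each satisfies Mgh = ½(1+k)Mv² with k = I/(MR²), so v ∝ 1/√(1+k).
For the solid disk k = 0.5; for the solid ball k = 0.4.
v₁/v₂ = √((1+k₂)/(1+k₁)) = √(1.4/1.5) ≈ 0.966.

v_ratio ≈ 0.966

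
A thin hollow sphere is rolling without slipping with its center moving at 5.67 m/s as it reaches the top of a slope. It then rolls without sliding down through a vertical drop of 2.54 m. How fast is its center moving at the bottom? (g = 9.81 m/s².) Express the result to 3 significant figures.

The moment of inertia is (2/3)MR², giving k ≡ I/(MR²) = 2/3.
Since it rolls without slipping, ω = v/R and KE = ½Mv² + ½Iω² = ½(1+k)Mv² = (5/6)Mv².
Conserving energy between top and bottom: (5/6)Mv² = (5/6)Mv₀² + Mgh, hence v² = v₀² + 2gh/(1+k).
v = √(5.67² + 2×9.81×2.54/1.667) = √62.05 ≈ 7.88 m/s.

v ≈ 7.88 m/s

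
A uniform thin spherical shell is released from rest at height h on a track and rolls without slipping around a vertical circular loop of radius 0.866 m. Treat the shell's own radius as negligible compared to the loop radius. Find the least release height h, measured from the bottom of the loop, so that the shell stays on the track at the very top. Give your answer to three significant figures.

Here I = (2/3)MR², so the shape factor k = I/(MR²) = 2/3.
At the top, contact is just lost when gravity alone supplies the centripetal force: Mg = Mv_top²/r, i.e. v_top² = gr.
With ω = v/R, the kinetic energy at speed v is ½(1+k)Mv² = (5/6)Mv².
Energy conservation from release (height h) to the top (height 2r): Mgh = Mg(2r) + (5/6)M·gr.
Thus h_min = 2r + (1+k)r/2 = r(2 + 1.667/2) = 0.866 × 2.833 ≈ 2.45 m.

h_min ≈ 2.45 m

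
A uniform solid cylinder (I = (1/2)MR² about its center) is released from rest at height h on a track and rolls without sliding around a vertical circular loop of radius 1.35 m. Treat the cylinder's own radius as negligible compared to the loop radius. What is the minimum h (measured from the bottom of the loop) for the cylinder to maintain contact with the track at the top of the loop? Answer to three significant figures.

h_min ≈ 3.71 m

With I = (1/2)MR², the ratio k = I/(MR²) is 0.5.
At the top, contact is just lost when gravity alone supplies the centripetal force: Mg = Mv_top²/r, i.e. v_top² = gr.
With ω = v/R, the kinetic energy at speed v is ½(1+k)Mv² = (3/4)Mv².
Energy conservation from release (height h) to the top (height 2r): Mgh = Mg(2r) + (3/4)M·gr.
Thus h_min = 2r + (1+k)r/2 = r(2 + 1.5/2) = 1.35 × 2.75 ≈ 3.71 m.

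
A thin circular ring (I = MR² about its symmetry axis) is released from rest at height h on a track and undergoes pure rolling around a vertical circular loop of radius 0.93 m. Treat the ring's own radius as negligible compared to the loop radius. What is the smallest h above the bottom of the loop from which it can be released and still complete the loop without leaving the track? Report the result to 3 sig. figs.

With I = MR², the ratio k = I/(MR²) is 1.
At the top, contact is just lost when gravity alone supplies the centripetal force: Mg = Mv_top²/r, i.e. v_top² = gr.
With ω = v/R, the kinetic energy at speed v is ½(1+k)Mv² = Mv².
Energy conservation from release (height h) to the top (height 2r): Mgh = Mg(2r) + M·gr.
Thus h_min = 2r + (1+k)r/2 = r(2 + 2/2) = 0.93 × 3 ≈ 2.79 m.

h_min ≈ 2.79 m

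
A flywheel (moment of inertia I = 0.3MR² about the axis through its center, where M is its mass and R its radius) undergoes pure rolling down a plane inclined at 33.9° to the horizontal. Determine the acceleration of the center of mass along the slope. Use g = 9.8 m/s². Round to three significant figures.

Here I = 0.3MR², so the shape factor k = I/(MR²) = 0.3.
Newton's second law down the slope: Mg sinθ − f = Ma. The torque equation fR = Iα (with α = a/R) gives f = kMa.
Eliminating f: Mg sinθ = (1+k)Ma, so a = g sinθ/(1+k) = 9.8 × sin33.9° / 1.3 ≈ 4.20 m/s².

a ≈ 4.20 m/s²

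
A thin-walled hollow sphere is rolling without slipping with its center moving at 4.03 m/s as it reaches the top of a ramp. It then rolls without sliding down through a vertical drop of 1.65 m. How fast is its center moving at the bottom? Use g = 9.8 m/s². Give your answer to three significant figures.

For this body I = (2/3)MR², i.e. k = I/(MR²) = 2/3.
Rolling without slipping gives ω = v/R, so the total kinetic energy is ½Mv² + ½Iω² = ½(1+k)Mv² = (5/6)Mv².
Energy conservation: (5/6)Mv₀² + Mgh = (5/6)Mv², so v² = v₀² + 2gh/(1+k).
v = √(4.03² + 2×9.8×1.65/1.667) = √35.64 ≈ 5.97 m/s.

v ≈ 5.97 m/s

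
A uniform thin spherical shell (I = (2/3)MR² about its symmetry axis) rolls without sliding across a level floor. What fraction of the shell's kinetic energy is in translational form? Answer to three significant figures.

fraction ≈ 0.600

The moment of inertia is (2/3)MR², giving k ≡ I/(MR²) = 2/3.
Since ω = v/R, the translational part is ½Mv² and the rotational part is ½I(v/R)² = ½kMv²; the total is ½(1+k)Mv².
The translational fraction is therefore 1/(1+k) = 1/1.667 ≈ 0.600.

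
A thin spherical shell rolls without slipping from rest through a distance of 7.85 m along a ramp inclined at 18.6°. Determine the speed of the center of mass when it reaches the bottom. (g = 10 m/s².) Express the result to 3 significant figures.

The moment of inertia is (2/3)MR², giving k ≡ I/(MR²) = 2/3.
The rolling condition ω = v/R makes the rotational term ½I(v/R)² = ½kMv², so KE_total = ½(1+k)Mv² = (5/6)Mv².
The vertical drop is h = L sinθ = 7.85 × sin18.6° = 2.504 m.
Energy conservation: Mgh = (5/6)Mv², so v = √(2gh/(1+k)) = √(2 × 10 × 2.504 / 1.667) ≈ 5.48 m/s.

v ≈ 5.48 m/s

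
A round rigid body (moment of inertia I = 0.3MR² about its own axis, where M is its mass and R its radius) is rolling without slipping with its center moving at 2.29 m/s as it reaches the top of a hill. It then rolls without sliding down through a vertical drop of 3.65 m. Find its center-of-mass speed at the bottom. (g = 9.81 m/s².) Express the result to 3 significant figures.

With I = 0.3MR², the ratio k = I/(MR²) is 0.3.
Pure rolling means v = ωR; then KE = ½Mv² + ½I(v/R)² = ½(1+k)Mv² = (13/20)Mv².
Energy conservation: (13/20)Mv₀² + Mgh = (13/20)Mv², so v² = v₀² + 2gh/(1+k).
v = √(2.29² + 2×9.81×3.65/1.3) = √60.33 ≈ 7.77 m/s.

v ≈ 7.77 m/s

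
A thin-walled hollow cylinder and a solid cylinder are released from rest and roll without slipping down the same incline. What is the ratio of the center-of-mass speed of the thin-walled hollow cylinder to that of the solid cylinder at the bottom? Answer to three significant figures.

Each satisfies Mgh = ½(1+k)Mv² with k = I/(MR²), so v ∝ 1/√(1+k).
For the thin-walled hollow cylinder k = 1; for the solid cylinder k = 0.5.
v₁/v₂ = √((1+k₂)/(1+k₁)) = √(1.5/2) ≈ 0.866.

v_ratio ≈ 0.866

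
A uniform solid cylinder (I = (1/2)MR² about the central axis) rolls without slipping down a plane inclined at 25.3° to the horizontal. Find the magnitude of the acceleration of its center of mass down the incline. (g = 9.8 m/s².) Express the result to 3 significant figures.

a ≈ 2.79 m/s²

For this body I = (1/2)MR², i.e. k = I/(MR²) = 0.5.
Translational: Mg sinθ − f = Ma. Rotational about the CM: fR = Iα = kMRa, so f = kMa.
Eliminating f: Mg sinθ = (1+k)Ma, so a = g sinθ/(1+k) = 9.8 × sin25.3° / 1.5 ≈ 2.79 m/s².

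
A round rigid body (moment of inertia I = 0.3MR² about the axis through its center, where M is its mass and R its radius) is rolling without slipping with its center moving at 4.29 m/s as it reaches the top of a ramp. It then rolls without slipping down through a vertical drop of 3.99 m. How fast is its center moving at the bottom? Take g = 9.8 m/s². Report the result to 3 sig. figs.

The moment of inertia is 0.3MR², giving k ≡ I/(MR²) = 0.3.
The rolling condition ω = v/R makes the rotational term ½I(v/R)² = ½kMv², so KE_total = ½(1+k)Mv² = (13/20)Mv².
Conserving energy between top and bottom: (13/20)Mv² = (13/20)Mv₀² + Mgh, hence v² = v₀² + 2gh/(1+k).
v = √(4.29² + 2×9.8×3.99/1.3) = √78.56 ≈ 8.86 m/s.

v ≈ 8.86 m/s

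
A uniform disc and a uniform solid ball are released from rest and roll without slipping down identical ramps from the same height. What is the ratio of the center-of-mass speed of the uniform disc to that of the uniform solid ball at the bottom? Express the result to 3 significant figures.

Each satisfies Mgh = ½(1+k)Mv² with k = I/(MR²), so v ∝ 1/√(1+k).
For the uniform disc k = 0.5; for the uniform solid ball k = 0.4.
v₁/v₂ = √((1+k₂)/(1+k₁)) = √(1.4/1.5) ≈ 0.966.

v_ratio ≈ 0.966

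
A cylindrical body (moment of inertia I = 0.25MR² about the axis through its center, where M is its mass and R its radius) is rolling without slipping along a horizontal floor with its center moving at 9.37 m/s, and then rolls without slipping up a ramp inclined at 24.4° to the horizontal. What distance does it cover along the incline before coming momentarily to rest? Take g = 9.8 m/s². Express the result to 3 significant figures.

Here I = 0.25MR², so the shape factor k = I/(MR²) = 0.25.
Rolling without slipping gives ω = v/R, so the total kinetic energy is ½Mv² + ½Iω² = ½(1+k)Mv² = (5/8)Mv².
Setting this equal to Mgh gives the vertical rise h = (1+k)v₀²/(2g) = 1.25×9.37²/(2×9.8) = 5.599 m.
Along the incline, d = h/sinθ = 5.599/sin24.4° ≈ 13.6 m.

d ≈ 13.6 m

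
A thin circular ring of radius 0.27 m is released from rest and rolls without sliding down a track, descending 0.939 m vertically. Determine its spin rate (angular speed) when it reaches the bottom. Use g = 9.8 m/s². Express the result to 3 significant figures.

The moment of inertia is MR², giving k ≡ I/(MR²) = 1.
Rolling without slipping gives ω = v/R, so the total kinetic energy is ½Mv² + ½Iω² = ½(1+k)Mv² = Mv².
Energy conservation Mgh = ½(1+k)Mv² gives v = √(2gh/(1+k)) = √(2 × 9.8 × 0.939 / 2) = 3.034 m/s.
The angular speed follows from ω = v/R = 3.034/0.27 ≈ 11.2 rad/s.

ω ≈ 11.2 rad/s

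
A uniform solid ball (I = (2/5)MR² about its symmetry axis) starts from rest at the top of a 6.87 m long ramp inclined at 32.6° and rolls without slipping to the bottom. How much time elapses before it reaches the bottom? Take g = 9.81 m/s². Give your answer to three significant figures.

t ≈ 1.91 s

Here I = (2/5)MR², so the shape factor k = I/(MR²) = 0.4.
Translational: Mg sinθ − f = Ma. Rotational about the CM: fR = Iα = kMRa, so f = kMa.
Hence a = g sinθ/(1+k) = 9.81×sin32.6°/1.4 = 3.775 m/s².
With constant a from rest, t = √(2L/a) = √(2·6.87/3.775) ≈ 1.91 s.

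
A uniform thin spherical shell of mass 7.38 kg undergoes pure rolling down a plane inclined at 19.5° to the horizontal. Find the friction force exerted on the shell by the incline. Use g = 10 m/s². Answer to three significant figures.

For this body I = (2/3)MR², i.e. k = I/(MR²) = 2/3.
Along the incline Mg sinθ − f = Ma, and torque about the center fR = Iα = kMR²(a/R) gives f = kMa.
Combining, a = g sinθ/(1+k) and f = kMa = kMg sinθ/(1+k).
f = (2/3) × 7.38 × 10 × sin19.5° / 1.667 ≈ 9.85 N.

f ≈ 9.85 N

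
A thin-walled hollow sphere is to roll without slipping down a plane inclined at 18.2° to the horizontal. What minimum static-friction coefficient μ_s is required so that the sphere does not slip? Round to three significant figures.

Here I = (2/3)MR², so the shape factor k = I/(MR²) = 2/3.
Along the incline Mg sinθ − f = Ma, and torque about the center fR = Iα = kMR²(a/R) gives f = kMa.
These give a = g sinθ/(1+k) and the required friction f = kMg sinθ/(1+k).
The normal force is N = Mg cosθ, so μ_min = f/N = k tanθ/(1+k).
μ_min = (2/3) × tan18.2° / 1.667 ≈ 0.132.

μ_min ≈ 0.132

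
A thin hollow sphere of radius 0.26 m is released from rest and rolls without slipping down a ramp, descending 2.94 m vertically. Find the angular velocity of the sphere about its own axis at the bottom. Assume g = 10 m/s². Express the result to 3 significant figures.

ω ≈ 22.8 rad/s

The moment of inertia is (2/3)MR², giving k ≡ I/(MR²) = 2/3.
Rolling without slipping gives ω = v/R, so the total kinetic energy is ½Mv² + ½Iω² = ½(1+k)Mv² = (5/6)Mv².
Energy conservation Mgh = ½(1+k)Mv² gives v = √(2gh/(1+k)) = √(2 × 10 × 2.94 / 1.667) = 5.94 m/s.
Then ω = v/R = 5.94 / 0.26 ≈ 22.8 rad/s.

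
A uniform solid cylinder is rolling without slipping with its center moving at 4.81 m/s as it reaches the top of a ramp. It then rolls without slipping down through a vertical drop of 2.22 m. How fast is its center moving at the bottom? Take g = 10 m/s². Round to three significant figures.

v ≈ 7.26 m/s

With I = (1/2)MR², the ratio k = I/(MR²) is 0.5.
Since it rolls without slipping, ω = v/R and KE = ½Mv² + ½Iω² = ½(1+k)Mv² = (3/4)Mv².
Energy conservation: (3/4)Mv₀² + Mgh = (3/4)Mv², so v² = v₀² + 2gh/(1+k).
v = √(4.81² + 2×10×2.22/1.5) = √52.74 ≈ 7.26 m/s.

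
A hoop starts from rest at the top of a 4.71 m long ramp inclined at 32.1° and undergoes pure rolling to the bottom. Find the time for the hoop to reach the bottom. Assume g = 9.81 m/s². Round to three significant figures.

t ≈ 1.90 s

For this body I = MR², i.e. k = I/(MR²) = 1.
Newton's second law down the slope: Mg sinθ − f = Ma. The torque equation fR = Iα (with α = a/R) gives f = kMa.
Hence a = g sinθ/(1+k) = 9.81×sin32.1°/2 = 2.607 m/s².
Starting from rest, L = ½at², so t = √(2L/a) = √(2×4.71/2.607) ≈ 1.90 s.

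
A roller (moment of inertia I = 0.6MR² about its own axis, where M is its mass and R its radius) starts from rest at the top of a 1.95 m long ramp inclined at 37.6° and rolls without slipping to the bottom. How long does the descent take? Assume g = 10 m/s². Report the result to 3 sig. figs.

The moment of inertia is 0.6MR², giving k ≡ I/(MR²) = 0.6.
Newton's second law down the slope: Mg sinθ − f = Ma. The torque equation fR = Iα (with α = a/R) gives f = kMa.
Hence a = g sinθ/(1+k) = 10×sin37.6°/1.6 = 3.813 m/s².
With constant a from rest, t = √(2L/a) = √(2·1.95/3.813) ≈ 1.01 s.

t ≈ 1.01 s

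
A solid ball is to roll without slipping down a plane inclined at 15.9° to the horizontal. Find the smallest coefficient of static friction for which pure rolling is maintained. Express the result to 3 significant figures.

μ_min ≈ 0.0814

The moment of inertia is (2/5)MR², giving k ≡ I/(MR²) = 0.4.
Newton's second law down the slope: Mg sinθ − f = Ma. The torque equation fR = Iα (with α = a/R) gives f = kMa.
These give a = g sinθ/(1+k) and the required friction f = kMg sinθ/(1+k).
The normal force is N = Mg cosθ, so μ_min = f/N = k tanθ/(1+k).
μ_min = 0.4 × tan15.9° / 1.4 ≈ 0.0814.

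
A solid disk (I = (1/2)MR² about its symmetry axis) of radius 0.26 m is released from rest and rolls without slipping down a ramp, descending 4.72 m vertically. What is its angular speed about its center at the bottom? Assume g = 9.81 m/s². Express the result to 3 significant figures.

For this body I = (1/2)MR², i.e. k = I/(MR²) = 0.5.
The rolling condition ω = v/R makes the rotational term ½I(v/R)² = ½kMv², so KE_total = ½(1+k)Mv² = (3/4)Mv².
Energy conservation Mgh = ½(1+k)Mv² gives v = √(2gh/(1+k)) = √(2 × 9.81 × 4.72 / 1.5) = 7.857 m/s.
The angular speed follows from ω = v/R = 7.857/0.26 ≈ 30.2 rad/s.

ω ≈ 30.2 rad/s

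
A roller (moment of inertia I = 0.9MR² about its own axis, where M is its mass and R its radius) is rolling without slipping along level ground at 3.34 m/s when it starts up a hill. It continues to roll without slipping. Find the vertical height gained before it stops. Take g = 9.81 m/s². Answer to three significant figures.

For this body I = 0.9MR², i.e. k = I/(MR²) = 0.9.
The rolling condition ω = v/R makes the rotational term ½I(v/R)² = ½kMv², so KE_total = ½(1+k)Mv² = (19/20)Mv².
All of this converts to potential energy at the highest point: (19/20)Mv₀² = Mgh.
Thus h = (1+k)v₀²/(2g) = 1.9 × 3.34² / (2 × 9.81) ≈ 1.08 m.

h ≈ 1.08 m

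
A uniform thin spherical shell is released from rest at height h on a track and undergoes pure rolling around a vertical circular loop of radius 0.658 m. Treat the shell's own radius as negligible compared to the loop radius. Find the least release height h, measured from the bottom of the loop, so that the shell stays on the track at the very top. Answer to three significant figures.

h_min ≈ 1.86 m

With I = (2/3)MR², the ratio k = I/(MR²) is 2/3.
At the top, contact is just lost when gravity alone supplies the centripetal force: Mg = Mv_top²/r, i.e. v_top² = gr.
With ω = v/R, the kinetic energy at speed v is ½(1+k)Mv² = (5/6)Mv².
Energy conservation from release (height h) to the top (height 2r): Mgh = Mg(2r) + (5/6)M·gr.
Thus h_min = 2r + (1+k)r/2 = r(2 + 1.667/2) = 0.658 × 2.833 ≈ 1.86 m.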